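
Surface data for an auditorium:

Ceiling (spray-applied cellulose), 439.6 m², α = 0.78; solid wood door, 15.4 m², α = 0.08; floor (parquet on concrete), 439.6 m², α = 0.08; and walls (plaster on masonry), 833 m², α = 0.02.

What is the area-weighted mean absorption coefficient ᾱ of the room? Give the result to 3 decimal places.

S = Σ Sᵢ = 439.6 + 15.4 + 439.6 + 833 = 1727.6 m².
Weighted sum Σ Sα = 395.948.
ᾱ = 395.948 / 1727.6 = 0.229.

0.229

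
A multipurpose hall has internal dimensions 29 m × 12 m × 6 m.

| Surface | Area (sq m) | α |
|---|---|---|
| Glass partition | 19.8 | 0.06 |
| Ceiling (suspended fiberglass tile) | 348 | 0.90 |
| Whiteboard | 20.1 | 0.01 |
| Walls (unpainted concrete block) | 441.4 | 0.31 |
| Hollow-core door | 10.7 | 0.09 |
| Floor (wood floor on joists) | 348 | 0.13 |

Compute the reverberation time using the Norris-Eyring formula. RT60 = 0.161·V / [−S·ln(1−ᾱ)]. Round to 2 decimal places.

0.52 seconds

S = Σ Sᵢ = 1188.0 sq m.
Σ(Sᵢαᵢ) = 19.8·0.06 + 348·0.90 + 20.1·0.01 + 441.4·0.31 + 10.7·0.09 + 348·0.13 = 497.626.
Mean coefficient ᾱ = A/S = 0.4189.
Eyring denominator: −S ln(1−ᾱ) = 644.885.
V = 29 × 12 × 6 = 2088 m³.
RT60 = 0.161 × 2088 / 644.885 = 0.52 s.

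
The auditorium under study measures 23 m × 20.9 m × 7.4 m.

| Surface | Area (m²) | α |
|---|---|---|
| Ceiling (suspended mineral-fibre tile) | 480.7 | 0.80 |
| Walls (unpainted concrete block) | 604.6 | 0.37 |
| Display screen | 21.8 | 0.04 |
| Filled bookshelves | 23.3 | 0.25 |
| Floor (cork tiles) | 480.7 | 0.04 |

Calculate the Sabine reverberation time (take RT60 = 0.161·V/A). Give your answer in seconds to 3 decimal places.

0.903 seconds

Total absorption A = 480.7·0.80 + 604.6·0.37 + 21.8·0.04 + 23.3·0.25 + 480.7·0.04
  = 384.560 + 223.702 + 0.872 + 5.825 + 19.228 = 634.187 m² sabins.
Volume V = 23 × 20.9 × 7.4 = 3557.18 m³.
T = 0.161 V/A = 0.161·3557.18/634.187 = 0.903 s.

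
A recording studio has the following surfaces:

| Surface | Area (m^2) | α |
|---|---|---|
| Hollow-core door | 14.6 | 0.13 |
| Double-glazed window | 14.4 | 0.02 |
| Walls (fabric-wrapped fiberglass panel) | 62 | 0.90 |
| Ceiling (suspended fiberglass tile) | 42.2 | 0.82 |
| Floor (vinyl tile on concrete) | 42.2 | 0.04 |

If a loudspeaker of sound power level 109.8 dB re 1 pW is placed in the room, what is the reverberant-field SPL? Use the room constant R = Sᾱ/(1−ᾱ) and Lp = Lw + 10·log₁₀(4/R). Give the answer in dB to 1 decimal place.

92.7 dB

Σ(Sᵢαᵢ) = 14.6·0.13 + 14.4·0.02 + 62·0.90 + 42.2·0.82 + 42.2·0.04 = 94.278; total area S = 175.4 m^2.
ᾱ = 0.5375, so room constant R = A/(1−ᾱ) = 203.844 m^2.
Lp = 109.8 + 10·log₁₀(4/203.844) = 109.8 + (-17.07) = 92.7 dB.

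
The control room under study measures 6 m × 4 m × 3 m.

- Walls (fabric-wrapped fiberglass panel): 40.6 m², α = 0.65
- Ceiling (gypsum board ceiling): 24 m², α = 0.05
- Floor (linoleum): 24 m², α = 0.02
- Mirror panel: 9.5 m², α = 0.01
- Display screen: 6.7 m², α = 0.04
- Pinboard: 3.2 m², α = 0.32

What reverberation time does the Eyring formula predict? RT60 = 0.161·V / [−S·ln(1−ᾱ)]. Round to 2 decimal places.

0.34 sec

S = Σ Sᵢ = 108.0 m².
Absorption A = 40.6×0.65 + 24×0.05 + 24×0.02 + 9.5×0.01 + 6.7×0.04 + 3.2×0.32 = 29.457 sabins.
Mean coefficient ᾱ = A/S = 0.2727.
Eyring denominator: −S ln(1−ᾱ) = 34.389.
V = 6 × 4 × 3 = 72 m³.
T = 0.161·V/[−S·ln(1−ᾱ)] = 0.161·72/34.389 = 0.34 s.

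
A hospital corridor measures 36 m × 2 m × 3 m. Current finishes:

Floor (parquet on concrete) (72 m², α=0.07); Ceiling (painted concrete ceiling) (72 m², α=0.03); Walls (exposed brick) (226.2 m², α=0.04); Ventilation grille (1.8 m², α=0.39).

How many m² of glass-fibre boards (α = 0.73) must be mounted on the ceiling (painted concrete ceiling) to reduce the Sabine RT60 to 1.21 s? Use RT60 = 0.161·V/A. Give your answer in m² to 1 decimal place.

Summing Sᵢαᵢ: 5.040 + 2.160 + 9.048 + 0.702 → A₁ = 16.950 sabins.
V = 216 m³. Target absorption A₂ = 0.161 × 216 / 1.21 = 28.740 sabins.
ΔA needed = 28.740 − 16.950 = 11.790 sabins.
Net gain per m²: Δα = 0.73 − 0.03 = 0.70.
Area = ΔA/Δα = 11.790/0.70 = 16.8 m².

16.8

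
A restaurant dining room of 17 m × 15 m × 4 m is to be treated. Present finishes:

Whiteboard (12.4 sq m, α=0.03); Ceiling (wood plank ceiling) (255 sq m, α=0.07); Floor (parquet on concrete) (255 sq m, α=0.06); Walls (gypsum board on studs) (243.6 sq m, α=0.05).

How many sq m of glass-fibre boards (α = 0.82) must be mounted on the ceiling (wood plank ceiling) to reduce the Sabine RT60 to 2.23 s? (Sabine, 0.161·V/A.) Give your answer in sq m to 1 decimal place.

37.3

Equivalent absorption area: A₁ = 12.4*0.03 + 255*0.07 + 255*0.06 + 243.6*0.05 = 45.702 sq m.
V = 1020 m³. Target absorption A₂ = 0.161 × 1020 / 2.23 = 73.641 sabins.
Absorption to add: 73.641 − 45.702 = 27.939 sabins.
Net gain per sq m: Δα = 0.82 − 0.07 = 0.75.
Panel area = 27.939 / 0.75 = 37.3 sq m.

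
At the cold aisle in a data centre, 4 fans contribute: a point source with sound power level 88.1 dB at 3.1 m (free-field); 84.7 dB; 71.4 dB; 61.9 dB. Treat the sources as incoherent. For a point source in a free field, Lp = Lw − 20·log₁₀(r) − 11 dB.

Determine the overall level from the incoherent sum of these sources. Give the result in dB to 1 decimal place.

85.0 dB

Source at 3.1 m: Lp = 88.1 − 20·log₁₀(3.1) − 11 = 67.3 dB.
Sum in the linear (power) domain: Σ 10^(Lᵢ/10) = 10^(67.3/10) + 10^(84.7/10) + 10^(71.4/10) + 10^(61.9/10) = 3.158e+08.
L_total = 10·log₁₀(3.158e+08) = 85.0 dB.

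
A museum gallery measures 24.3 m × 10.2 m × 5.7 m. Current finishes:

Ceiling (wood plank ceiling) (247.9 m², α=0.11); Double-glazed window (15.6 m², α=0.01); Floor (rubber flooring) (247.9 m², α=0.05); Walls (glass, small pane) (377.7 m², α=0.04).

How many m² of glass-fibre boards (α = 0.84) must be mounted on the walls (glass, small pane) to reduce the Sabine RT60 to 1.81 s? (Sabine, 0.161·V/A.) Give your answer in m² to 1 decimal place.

Equivalent absorption area: A₁ = 247.9*0.11 + 15.6*0.01 + 247.9*0.05 + 377.7*0.04 = 54.928 m².
V = 1412.802 m³. Target absorption A₂ = 0.161 × 1412.802 / 1.81 = 125.669 sabins.
Absorption to add: 125.669 − 54.928 = 70.741 sabins.
Net gain per m²: Δα = 0.84 − 0.04 = 0.80.
Area = ΔA/Δα = 70.741/0.80 = 88.4 m².

88.4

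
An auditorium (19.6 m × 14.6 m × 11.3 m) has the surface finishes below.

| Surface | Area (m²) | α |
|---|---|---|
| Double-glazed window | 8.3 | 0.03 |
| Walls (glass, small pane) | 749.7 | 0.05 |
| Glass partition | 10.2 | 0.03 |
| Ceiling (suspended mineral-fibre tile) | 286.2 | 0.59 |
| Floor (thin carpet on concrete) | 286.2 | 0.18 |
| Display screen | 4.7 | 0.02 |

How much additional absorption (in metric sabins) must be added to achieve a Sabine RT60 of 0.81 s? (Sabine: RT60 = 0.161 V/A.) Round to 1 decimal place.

Summing Sᵢαᵢ: 0.249 + 37.485 + 0.306 + 168.858 + 51.516 + 0.094 → A₁ = 258.508 sabins.
V = 3233.608 m³. Required absorption A₂ = 0.161 × 3233.608 / 0.81 = 642.729 sabins.
Shortfall: 642.729 − 258.508 = 384.2 sabins.

384.2 sabins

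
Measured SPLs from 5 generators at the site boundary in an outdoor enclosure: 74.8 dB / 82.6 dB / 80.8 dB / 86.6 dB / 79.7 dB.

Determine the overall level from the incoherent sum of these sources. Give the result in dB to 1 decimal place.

89.5 dB

Σ 10^(Lᵢ/10) = 8.828e+08.
Combined level = 10 log₁₀(8.828e+08) = 89.5 dB.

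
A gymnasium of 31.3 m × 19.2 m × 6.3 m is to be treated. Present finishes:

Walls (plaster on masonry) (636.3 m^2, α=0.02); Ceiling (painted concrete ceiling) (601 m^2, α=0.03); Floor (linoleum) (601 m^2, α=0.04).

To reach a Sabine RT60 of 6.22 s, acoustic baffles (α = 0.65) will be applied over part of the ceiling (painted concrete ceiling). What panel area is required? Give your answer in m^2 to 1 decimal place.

69.7

Summing Sᵢαᵢ: 12.726 + 18.030 + 24.040 → A₁ = 54.796 sabins.
V = 3786.048 m³. Target absorption A₂ = 0.161 × 3786.048 / 6.22 = 97.999 sabins.
Absorption to add: 97.999 − 54.796 = 43.203 sabins.
Each m^2 of panel replacing the ceiling (painted concrete ceiling) adds (0.65 − 0.03) = 0.62 sabins.
Panel area = 43.203 / 0.62 = 69.7 m^2.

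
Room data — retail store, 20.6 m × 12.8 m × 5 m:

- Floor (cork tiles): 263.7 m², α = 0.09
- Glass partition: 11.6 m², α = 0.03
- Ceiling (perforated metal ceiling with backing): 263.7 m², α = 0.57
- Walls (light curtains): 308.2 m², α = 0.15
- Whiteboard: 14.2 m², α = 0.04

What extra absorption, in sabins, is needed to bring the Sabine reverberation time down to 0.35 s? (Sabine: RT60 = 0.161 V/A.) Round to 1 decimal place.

Summing Sᵢαᵢ: 23.733 + 0.348 + 150.309 + 46.230 + 0.568 → A₁ = 221.188 sabins.
V = 1318.4 m³. Required absorption A₂ = 0.161 × 1318.4 / 0.35 = 606.464 sabins.
Shortfall: 606.464 − 221.188 = 385.3 sabins.

385.3 sabins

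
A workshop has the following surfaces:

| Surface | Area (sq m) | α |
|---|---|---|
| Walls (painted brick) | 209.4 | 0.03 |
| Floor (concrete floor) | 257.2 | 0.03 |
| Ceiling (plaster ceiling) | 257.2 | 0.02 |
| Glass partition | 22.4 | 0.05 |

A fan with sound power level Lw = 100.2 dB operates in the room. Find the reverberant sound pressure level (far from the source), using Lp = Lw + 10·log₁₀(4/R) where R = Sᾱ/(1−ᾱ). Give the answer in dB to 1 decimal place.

93.0 dB

A = 20.262 sabins; S = 746.2 sq m.
ᾱ = 0.0272, so room constant R = A/(1−ᾱ) = 20.829 sq m.
Lp = 100.2 + 10·log₁₀(4/20.829) = 100.2 + (-7.17) = 93.0 dB.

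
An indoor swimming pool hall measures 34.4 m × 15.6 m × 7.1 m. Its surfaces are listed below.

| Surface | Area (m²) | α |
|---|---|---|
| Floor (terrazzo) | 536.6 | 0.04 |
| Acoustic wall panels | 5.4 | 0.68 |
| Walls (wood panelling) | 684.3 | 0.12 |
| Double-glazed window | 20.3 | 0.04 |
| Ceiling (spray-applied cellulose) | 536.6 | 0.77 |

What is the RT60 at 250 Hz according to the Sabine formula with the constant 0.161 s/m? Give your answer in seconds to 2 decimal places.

Equivalent absorption area: A = 536.6*0.04 + 5.4*0.68 + 684.3*0.12 + 20.3*0.04 + 536.6*0.77 = 521.246 m².
Volume V = 34.4 × 15.6 × 7.1 = 3810.144 m³.
T = 0.161 V/A = 0.161·3810.144/521.246 = 1.18 s.

1.18 seconds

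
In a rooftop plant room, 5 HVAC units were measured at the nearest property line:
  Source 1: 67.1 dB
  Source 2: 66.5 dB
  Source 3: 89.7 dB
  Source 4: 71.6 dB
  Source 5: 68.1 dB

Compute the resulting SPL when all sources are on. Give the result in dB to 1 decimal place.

89.8 dB

Σ 10^(Lᵢ/10) = 9.638e+08.
L_total = 10·log₁₀(9.638e+08) = 89.8 dB.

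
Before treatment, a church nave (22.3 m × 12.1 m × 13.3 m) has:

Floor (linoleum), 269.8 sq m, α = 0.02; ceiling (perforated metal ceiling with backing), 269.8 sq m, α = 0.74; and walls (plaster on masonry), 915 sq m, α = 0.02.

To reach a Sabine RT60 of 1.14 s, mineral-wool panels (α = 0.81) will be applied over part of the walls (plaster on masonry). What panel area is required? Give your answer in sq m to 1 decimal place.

Summing Sᵢαᵢ: 5.396 + 199.652 + 18.300 → A₁ = 223.348 sabins.
V = 3588.739 m³. Target absorption A₂ = 0.161 × 3588.739 / 1.14 = 506.831 sabins.
ΔA needed = 506.831 − 223.348 = 283.483 sabins.
Net gain per sq m: Δα = 0.81 − 0.02 = 0.79.
Area = ΔA/Δα = 283.483/0.79 = 358.8 sq m.

358.8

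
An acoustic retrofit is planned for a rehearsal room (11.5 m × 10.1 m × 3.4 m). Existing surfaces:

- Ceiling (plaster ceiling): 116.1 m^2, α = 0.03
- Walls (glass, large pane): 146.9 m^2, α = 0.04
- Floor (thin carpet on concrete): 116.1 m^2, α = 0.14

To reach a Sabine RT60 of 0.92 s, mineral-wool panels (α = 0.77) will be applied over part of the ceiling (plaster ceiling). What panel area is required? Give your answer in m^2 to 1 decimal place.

58.8

A₁ = Σ Sᵢαᵢ = 116.1*0.03 + 146.9*0.04 + 116.1*0.14 = 25.613 sabins.
Required A₂ = 0.161·394.91/0.92 = 69.109 sabins.
ΔA needed = 69.109 − 25.613 = 43.496 sabins.
Each m^2 of panel replacing the ceiling (plaster ceiling) adds (0.77 − 0.03) = 0.74 sabins.
Panel area = 43.496 / 0.74 = 58.8 m^2.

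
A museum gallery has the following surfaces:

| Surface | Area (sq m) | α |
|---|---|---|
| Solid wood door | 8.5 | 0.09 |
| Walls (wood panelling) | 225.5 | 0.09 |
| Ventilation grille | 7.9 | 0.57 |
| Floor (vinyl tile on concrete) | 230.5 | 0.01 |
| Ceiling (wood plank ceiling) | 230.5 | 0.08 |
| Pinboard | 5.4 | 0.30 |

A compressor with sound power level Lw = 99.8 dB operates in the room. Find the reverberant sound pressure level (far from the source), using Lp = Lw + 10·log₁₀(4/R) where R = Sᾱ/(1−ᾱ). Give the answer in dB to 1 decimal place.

Σ(Sᵢαᵢ) = 8.5×0.09 + 225.5×0.09 + 7.9×0.57 + 230.5×0.01 + 230.5×0.08 + 5.4×0.30 = 47.928; total area S = 708.3 sq m.
ᾱ = 0.0677, so room constant R = A/(1−ᾱ) = 51.408 sq m.
Lp = Lw + 10 log₁₀(4/R) = 99.8 -11.09 = 88.7 dB.

88.7 dB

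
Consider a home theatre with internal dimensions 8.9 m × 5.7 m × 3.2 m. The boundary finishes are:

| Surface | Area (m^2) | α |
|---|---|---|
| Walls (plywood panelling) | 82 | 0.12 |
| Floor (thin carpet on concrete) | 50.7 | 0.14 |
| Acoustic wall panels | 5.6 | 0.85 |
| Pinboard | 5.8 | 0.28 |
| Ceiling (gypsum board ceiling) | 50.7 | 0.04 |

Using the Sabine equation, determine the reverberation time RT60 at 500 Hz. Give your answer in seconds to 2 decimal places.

Total absorption A = 82*0.12 + 50.7*0.14 + 5.6*0.85 + 5.8*0.28 + 50.7*0.04
  = 9.840 + 7.098 + 4.760 + 1.624 + 2.028 = 25.350 m^2 sabins.
V = 8.9·5.7·3.2 = 162.336 m³.
RT60 = 0.161 · V / A = 0.161 × 162.336 / 25.350 = 1.03 s.

1.03 s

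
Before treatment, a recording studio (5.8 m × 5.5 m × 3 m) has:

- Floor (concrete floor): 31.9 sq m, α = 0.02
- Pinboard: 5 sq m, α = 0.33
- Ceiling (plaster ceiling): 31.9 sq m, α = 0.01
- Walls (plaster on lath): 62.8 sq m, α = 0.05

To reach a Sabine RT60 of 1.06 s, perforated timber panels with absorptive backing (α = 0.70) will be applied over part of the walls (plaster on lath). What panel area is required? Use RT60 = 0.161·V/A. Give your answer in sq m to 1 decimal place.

A₁ = Σ Sᵢαᵢ = 31.9×0.02 + 5×0.33 + 31.9×0.01 + 62.8×0.05 = 5.747 sabins.
V = 95.7 m³. Target absorption A₂ = 0.161 × 95.7 / 1.06 = 14.536 sabins.
Absorption to add: 14.536 − 5.747 = 8.789 sabins.
Net gain per sq m: Δα = 0.70 − 0.05 = 0.65.
Area = ΔA/Δα = 8.789/0.65 = 13.5 sq m.

13.5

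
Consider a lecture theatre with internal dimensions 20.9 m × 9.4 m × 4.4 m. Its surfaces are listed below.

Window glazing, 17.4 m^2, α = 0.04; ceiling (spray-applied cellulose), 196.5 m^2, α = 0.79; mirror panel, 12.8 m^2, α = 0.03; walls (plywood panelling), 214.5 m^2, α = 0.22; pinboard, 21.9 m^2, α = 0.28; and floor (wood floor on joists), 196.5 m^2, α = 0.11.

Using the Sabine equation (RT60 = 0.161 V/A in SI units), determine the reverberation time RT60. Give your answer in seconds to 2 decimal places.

0.60 s

Equivalent absorption area: A = 17.4×0.04 + 196.5×0.79 + 12.8×0.03 + 214.5×0.22 + 21.9×0.28 + 196.5×0.11 = 231.252 m^2.
Room volume: 864.424 m³.
RT60 = 0.161 · V / A = 0.161 × 864.424 / 231.252 = 0.60 s.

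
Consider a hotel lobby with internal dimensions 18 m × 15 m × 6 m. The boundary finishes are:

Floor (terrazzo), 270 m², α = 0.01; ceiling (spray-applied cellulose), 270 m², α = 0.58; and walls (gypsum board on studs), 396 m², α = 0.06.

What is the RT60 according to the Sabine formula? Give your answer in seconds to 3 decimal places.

A = Σ Sᵢαᵢ = 270·0.01 + 270·0.58 + 396·0.06 = 183.060 sabins.
V = 18·15·6 = 1620 m³.
RT60 = 0.161 · V / A = 0.161 × 1620 / 183.060 = 1.425 s.

1.425 seconds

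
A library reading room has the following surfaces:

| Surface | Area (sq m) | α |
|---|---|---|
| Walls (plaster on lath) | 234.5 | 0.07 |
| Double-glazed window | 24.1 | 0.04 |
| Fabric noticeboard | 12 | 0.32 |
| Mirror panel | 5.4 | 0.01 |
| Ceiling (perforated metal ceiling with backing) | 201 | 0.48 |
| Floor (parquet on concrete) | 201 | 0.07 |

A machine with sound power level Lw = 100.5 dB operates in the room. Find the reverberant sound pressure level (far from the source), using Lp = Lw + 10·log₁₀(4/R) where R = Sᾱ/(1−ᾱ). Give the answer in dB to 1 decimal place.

84.4 dB

Σ(Sᵢαᵢ) = 234.5×0.07 + 24.1×0.04 + 12×0.32 + 5.4×0.01 + 201×0.48 + 201×0.07 = 131.823; total area S = 678.0 sq m.
ᾱ = 131.823/678.0 = 0.1944; R = Sᾱ/(1−ᾱ) = 131.823/(1−0.1944) = 163.633 sq m.
Lp = Lw + 10 log₁₀(4/R) = 100.5 -16.12 = 84.4 dB.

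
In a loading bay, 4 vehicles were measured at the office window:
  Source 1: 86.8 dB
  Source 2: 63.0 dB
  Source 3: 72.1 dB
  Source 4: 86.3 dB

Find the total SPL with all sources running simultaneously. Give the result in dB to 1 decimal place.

89.7 dB

Sum in the linear (power) domain: Σ 10^(Lᵢ/10) = 10^(86.8/10) + 10^(63.0/10) + 10^(72.1/10) + 10^(86.3/10) = 9.234e+08.
Combined level = 10 log₁₀(9.234e+08) = 89.7 dB.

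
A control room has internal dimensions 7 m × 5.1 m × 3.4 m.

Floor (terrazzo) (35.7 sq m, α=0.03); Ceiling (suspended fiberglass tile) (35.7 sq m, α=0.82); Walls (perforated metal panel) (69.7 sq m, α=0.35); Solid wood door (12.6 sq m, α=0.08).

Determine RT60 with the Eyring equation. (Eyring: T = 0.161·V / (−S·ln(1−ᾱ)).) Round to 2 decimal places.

Total surface area S = 35.7 + 35.7 + 69.7 + 12.6 = 153.7 sq m.
Σ(Sᵢαᵢ) = 35.7×0.03 + 35.7×0.82 + 69.7×0.35 + 12.6×0.08 = 55.748.
ᾱ = 55.748 / 153.7 = 0.3627.
Eyring denominator: −S ln(1−ᾱ) = 69.244.
V = 7 × 5.1 × 3.4 = 121.38 m³.
T = 0.161·V/[−S·ln(1−ᾱ)] = 0.161·121.38/69.244 = 0.28 s.

0.28 seconds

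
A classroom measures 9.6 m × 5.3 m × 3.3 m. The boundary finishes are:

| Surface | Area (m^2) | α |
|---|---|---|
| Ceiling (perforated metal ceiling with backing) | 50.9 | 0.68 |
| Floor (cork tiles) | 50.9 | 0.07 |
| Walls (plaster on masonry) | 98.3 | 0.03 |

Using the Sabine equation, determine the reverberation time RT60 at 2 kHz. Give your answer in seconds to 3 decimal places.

A = Σ Sᵢαᵢ = 50.9×0.68 + 50.9×0.07 + 98.3×0.03 = 41.124 sabins.
Room volume: 167.904 m³.
Sabine: RT60 = 0.161 × 167.904 / 41.124 = 0.657 s.

0.657 s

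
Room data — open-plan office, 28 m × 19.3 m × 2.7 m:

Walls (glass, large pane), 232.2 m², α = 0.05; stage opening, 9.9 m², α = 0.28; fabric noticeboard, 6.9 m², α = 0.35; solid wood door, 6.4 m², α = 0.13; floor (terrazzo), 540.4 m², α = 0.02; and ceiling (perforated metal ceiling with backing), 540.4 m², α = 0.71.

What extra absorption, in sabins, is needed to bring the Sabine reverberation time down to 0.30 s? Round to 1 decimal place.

Total absorption A₁ = 232.2·0.05 + 9.9·0.28 + 6.9·0.35 + 6.4·0.13 + 540.4·0.02 + 540.4·0.71
  = 11.610 + 2.772 + 2.415 + 0.832 + 10.808 + 383.684 = 412.121 m² sabins.
V = 1459.08 m³. Required absorption A₂ = 0.161 × 1459.08 / 0.30 = 783.040 sabins.
ΔA = A₂ − A₁ = 783.040 − 412.121 = 370.9 sabins.

370.9 sabins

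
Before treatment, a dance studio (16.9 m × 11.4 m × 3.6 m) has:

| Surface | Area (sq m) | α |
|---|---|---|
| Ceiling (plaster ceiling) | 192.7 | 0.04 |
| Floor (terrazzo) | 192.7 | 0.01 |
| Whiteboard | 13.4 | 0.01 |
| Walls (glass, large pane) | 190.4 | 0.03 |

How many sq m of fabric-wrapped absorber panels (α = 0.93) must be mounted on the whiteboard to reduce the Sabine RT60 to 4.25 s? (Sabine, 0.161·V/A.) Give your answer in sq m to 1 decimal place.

11.7

Summing Sᵢαᵢ: 7.708 + 1.927 + 0.134 + 5.712 → A₁ = 15.481 sabins.
V = 693.576 m³. Target absorption A₂ = 0.161 × 693.576 / 4.25 = 26.274 sabins.
ΔA needed = 26.274 − 15.481 = 10.793 sabins.
Each sq m of panel replacing the whiteboard adds (0.93 − 0.01) = 0.92 sabins.
Area = ΔA/Δα = 10.793/0.92 = 11.7 sq m.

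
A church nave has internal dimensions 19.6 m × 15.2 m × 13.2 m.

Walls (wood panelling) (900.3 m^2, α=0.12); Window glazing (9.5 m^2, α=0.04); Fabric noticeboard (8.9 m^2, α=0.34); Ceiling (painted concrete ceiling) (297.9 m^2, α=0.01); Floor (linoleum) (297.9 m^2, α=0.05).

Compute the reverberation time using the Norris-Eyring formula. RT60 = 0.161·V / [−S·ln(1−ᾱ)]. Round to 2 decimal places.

4.68 s

S = Σ Sᵢ = 1514.5 m^2.
Absorption A = 900.3·0.12 + 9.5·0.04 + 8.9·0.34 + 297.9·0.01 + 297.9·0.05 = 129.316 sabins.
ᾱ = 129.316 / 1514.5 = 0.0854.
−S·ln(1−ᾱ) = −1514.5 × ln(1 − 0.0854) = 135.197.
V = 19.6 × 15.2 × 13.2 = 3932.544 m³.
RT60 = 0.161 × 3932.544 / 135.197 = 4.68 s.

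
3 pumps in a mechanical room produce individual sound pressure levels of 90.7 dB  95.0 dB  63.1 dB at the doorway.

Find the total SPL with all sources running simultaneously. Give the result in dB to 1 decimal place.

96.4 dB

Converting to relative power and adding: 10^(90.7/10) + 10^(95.0/10) + 10^(63.1/10) = 4.339e+09.
Combined level = 10 log₁₀(4.339e+09) = 96.4 dB.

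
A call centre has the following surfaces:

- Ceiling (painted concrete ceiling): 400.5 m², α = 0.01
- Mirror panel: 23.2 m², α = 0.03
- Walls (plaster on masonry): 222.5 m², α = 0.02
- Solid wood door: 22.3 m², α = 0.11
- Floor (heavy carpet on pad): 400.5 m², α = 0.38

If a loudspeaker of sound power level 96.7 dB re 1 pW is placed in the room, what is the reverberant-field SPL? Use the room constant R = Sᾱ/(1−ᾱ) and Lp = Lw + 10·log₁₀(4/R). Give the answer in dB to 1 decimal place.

79.9 dB

Σ(Sᵢαᵢ) = 400.5×0.01 + 23.2×0.03 + 222.5×0.02 + 22.3×0.11 + 400.5×0.38 = 163.794; total area S = 1069.0 m².
ᾱ = 163.794/1069.0 = 0.1532; R = Sᾱ/(1−ᾱ) = 163.794/(1−0.1532) = 193.427 m².
Lp = Lw + 10 log₁₀(4/R) = 96.7 -16.84 = 79.9 dB.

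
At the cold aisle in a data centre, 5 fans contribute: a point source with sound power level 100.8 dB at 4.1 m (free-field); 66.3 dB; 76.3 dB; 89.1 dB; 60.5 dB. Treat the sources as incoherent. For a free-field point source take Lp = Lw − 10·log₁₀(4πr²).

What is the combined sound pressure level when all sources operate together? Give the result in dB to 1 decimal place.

89.6 dB

Source at 4.1 m: Lp = 100.8 − 10·log₁₀(4π·4.1²) = 100.8 − 10·log₁₀(211.241) = 77.6 dB.
Σ 10^(Lᵢ/10) = 9.184e+08.
Back to dB: 10·log₁₀ Σ = 89.6 dB.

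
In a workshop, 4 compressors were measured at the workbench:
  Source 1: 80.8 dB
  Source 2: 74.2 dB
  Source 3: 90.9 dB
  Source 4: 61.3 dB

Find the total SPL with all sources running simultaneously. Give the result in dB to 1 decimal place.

Sum in the linear (power) domain: Σ 10^(Lᵢ/10) = 10^(80.8/10) + 10^(74.2/10) + 10^(90.9/10) + 10^(61.3/10) = 1.378e+09.
Combined level = 10 log₁₀(1.378e+09) = 91.4 dB.

91.4 dB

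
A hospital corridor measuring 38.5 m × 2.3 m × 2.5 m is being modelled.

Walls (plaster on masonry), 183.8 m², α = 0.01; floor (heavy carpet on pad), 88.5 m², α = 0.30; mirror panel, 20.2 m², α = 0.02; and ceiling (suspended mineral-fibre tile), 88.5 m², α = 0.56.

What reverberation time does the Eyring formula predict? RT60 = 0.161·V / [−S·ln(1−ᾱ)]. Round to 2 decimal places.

S = Σ Sᵢ = 381.0 m².
Absorption A = 183.8·0.01 + 88.5·0.30 + 20.2·0.02 + 88.5·0.56 = 78.352 sabins.
Mean coefficient ᾱ = A/S = 0.2056.
−S·ln(1−ᾱ) = −381.0 × ln(1 − 0.2056) = 87.694.
V = 38.5 × 2.3 × 2.5 = 221.375 m³.
T = 0.161·V/[−S·ln(1−ᾱ)] = 0.161·221.375/87.694 = 0.41 s.

0.41 s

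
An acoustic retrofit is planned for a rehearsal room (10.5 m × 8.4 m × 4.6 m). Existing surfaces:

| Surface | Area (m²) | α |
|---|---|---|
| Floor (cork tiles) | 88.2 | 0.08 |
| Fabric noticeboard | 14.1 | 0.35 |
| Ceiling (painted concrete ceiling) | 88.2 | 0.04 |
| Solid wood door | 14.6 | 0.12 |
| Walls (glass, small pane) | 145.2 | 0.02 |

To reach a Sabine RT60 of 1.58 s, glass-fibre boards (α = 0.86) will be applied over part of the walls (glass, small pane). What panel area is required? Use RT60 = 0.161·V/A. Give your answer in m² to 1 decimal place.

25.2

A₁ = Σ Sᵢαᵢ = 88.2×0.08 + 14.1×0.35 + 88.2×0.04 + 14.6×0.12 + 145.2×0.02 = 20.175 sabins.
Required A₂ = 0.161·405.72/1.58 = 41.342 sabins.
Absorption to add: 41.342 − 20.175 = 21.167 sabins.
Each m² of panel replacing the walls (glass, small pane) adds (0.86 − 0.02) = 0.84 sabins.
Panel area = 21.167 / 0.84 = 25.2 m².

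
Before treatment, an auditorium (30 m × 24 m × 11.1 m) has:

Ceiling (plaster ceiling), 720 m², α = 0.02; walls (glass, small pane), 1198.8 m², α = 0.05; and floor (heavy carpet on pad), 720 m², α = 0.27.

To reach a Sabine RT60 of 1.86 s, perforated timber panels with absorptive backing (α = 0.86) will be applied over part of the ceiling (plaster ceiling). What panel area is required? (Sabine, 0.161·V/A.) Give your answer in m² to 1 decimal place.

Equivalent absorption area: A₁ = 720·0.02 + 1198.8·0.05 + 720·0.27 = 268.740 m².
Required A₂ = 0.161·7992/1.86 = 691.781 sabins.
ΔA needed = 691.781 − 268.740 = 423.041 sabins.
Each m² of panel replacing the ceiling (plaster ceiling) adds (0.86 − 0.02) = 0.84 sabins.
Panel area = 423.041 / 0.84 = 503.6 m².

503.6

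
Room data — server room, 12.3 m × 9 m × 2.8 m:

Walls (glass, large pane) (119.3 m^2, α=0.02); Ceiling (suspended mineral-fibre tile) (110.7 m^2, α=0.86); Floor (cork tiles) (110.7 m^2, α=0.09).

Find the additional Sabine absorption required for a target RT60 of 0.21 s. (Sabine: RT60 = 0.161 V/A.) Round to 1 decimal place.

Summing Sᵢαᵢ: 2.386 + 95.202 + 9.963 → A₁ = 107.551 sabins.
For T = 0.21 s, need A₂ = 0.161·V/T = 0.161·309.96/0.21 = 237.636 sabins.
Shortfall: 237.636 − 107.551 = 130.1 sabins.

130.1 sabins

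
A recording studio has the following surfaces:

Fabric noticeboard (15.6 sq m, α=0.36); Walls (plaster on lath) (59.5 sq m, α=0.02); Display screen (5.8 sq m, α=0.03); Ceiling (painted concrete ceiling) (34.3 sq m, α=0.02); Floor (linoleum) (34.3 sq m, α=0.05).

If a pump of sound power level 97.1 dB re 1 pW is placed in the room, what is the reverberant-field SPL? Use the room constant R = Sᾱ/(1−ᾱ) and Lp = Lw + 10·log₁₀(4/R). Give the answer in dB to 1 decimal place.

93.1 dB

Σ(Sᵢαᵢ) = 15.6×0.36 + 59.5×0.02 + 5.8×0.03 + 34.3×0.02 + 34.3×0.05 = 9.381; total area S = 149.5 sq m.
ᾱ = 9.381/149.5 = 0.0627; R = Sᾱ/(1−ᾱ) = 9.381/(1−0.0627) = 10.009 sq m.
Lp = Lw + 10 log₁₀(4/R) = 97.1 -3.98 = 93.1 dB.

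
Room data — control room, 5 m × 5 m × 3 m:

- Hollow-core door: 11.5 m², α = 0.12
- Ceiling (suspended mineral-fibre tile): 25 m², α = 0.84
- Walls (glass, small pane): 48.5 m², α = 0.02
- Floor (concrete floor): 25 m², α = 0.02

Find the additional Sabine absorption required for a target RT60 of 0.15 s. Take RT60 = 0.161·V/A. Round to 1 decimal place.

Total absorption A₁ = 11.5×0.12 + 25×0.84 + 48.5×0.02 + 25×0.02
  = 1.380 + 21.000 + 0.970 + 0.500 = 23.850 m² sabins.
For T = 0.15 s, need A₂ = 0.161·V/T = 0.161·75/0.15 = 80.500 sabins.
Additional absorption ΔA = 80.500 − 23.850 = 56.7 sabins.

56.7 sabins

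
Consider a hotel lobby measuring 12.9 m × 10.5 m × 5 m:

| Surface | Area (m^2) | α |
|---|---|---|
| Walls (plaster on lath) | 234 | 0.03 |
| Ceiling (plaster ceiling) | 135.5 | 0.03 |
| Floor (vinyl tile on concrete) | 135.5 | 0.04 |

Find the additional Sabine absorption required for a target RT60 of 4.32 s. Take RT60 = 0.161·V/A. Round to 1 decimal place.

8.7 sabins

Equivalent absorption area: A₁ = 234*0.03 + 135.5*0.03 + 135.5*0.04 = 16.505 m^2.
Target A₂ = 0.161·677.25/4.32 = 25.240 sabins (V = 677.25 m³).
ΔA = A₂ − A₁ = 25.240 − 16.505 = 8.7 sabins.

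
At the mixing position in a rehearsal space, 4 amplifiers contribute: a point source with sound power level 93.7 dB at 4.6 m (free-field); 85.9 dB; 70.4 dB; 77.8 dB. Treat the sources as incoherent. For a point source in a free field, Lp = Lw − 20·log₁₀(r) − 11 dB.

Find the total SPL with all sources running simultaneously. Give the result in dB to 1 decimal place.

Source at 4.6 m: Lp = 93.7 − 20·log₁₀(4.6) − 11 = 69.4 dB.
Sum in the linear (power) domain: Σ 10^(Lᵢ/10) = 10^(69.4/10) + 10^(85.9/10) + 10^(70.4/10) + 10^(77.8/10) = 4.69e+08.
Back to dB: 10·log₁₀ Σ = 86.7 dB.

86.7 dB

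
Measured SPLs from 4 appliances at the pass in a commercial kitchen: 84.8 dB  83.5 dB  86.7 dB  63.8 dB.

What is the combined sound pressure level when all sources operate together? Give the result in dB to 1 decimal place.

Converting to relative power and adding: 10^(84.8/10) + 10^(83.5/10) + 10^(86.7/10) + 10^(63.8/10) = 9.96e+08.
Combined level = 10 log₁₀(9.96e+08) = 90.0 dB.

90.0 dB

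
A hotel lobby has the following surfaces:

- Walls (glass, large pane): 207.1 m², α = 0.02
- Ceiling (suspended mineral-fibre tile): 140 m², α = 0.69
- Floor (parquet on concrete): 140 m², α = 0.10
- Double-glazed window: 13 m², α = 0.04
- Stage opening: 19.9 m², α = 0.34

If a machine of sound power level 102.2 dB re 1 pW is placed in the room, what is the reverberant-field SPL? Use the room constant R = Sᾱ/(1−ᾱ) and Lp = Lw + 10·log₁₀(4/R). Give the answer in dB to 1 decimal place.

86.2 dB

A = 122.028 sabins; S = 520.0 m².
ᾱ = 122.028/520.0 = 0.2347; R = Sᾱ/(1−ᾱ) = 122.028/(1−0.2347) = 159.451 m².
Lp = 102.2 + 10·log₁₀(4/159.451) = 102.2 + (-16.01) = 86.2 dB.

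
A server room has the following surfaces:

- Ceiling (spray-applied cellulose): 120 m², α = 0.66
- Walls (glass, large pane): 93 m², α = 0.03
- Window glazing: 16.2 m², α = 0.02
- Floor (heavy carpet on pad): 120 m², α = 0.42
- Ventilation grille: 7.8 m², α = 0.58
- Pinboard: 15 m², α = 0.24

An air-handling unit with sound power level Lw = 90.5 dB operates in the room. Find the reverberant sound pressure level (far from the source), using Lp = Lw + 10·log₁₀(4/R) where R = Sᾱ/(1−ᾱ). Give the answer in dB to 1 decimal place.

73.0 dB

Σ(Sᵢαᵢ) = 120·0.66 + 93·0.03 + 16.2·0.02 + 120·0.42 + 7.8·0.58 + 15·0.24 = 140.838; total area S = 372.0 m².
ᾱ = 0.3786, so room constant R = A/(1−ᾱ) = 226.646 m².
Lp = 90.5 + 10·log₁₀(4/226.646) = 90.5 + (-17.53) = 73.0 dB.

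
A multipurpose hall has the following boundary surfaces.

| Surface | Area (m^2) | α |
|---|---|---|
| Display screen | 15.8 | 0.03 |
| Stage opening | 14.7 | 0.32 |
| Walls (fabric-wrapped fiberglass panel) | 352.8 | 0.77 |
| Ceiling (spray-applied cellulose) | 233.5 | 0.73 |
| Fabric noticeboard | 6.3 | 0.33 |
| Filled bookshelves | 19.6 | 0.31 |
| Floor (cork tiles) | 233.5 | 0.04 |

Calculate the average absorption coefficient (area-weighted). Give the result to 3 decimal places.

0.530

Total surface area S = 876.2 m^2.
Σ(Sᵢαᵢ) = 15.8×0.03 + 14.7×0.32 + 352.8×0.77 + 233.5×0.73 + 6.3×0.33 + 19.6×0.31 + 233.5×0.04 = 464.784.
ᾱ = A/S = 0.530.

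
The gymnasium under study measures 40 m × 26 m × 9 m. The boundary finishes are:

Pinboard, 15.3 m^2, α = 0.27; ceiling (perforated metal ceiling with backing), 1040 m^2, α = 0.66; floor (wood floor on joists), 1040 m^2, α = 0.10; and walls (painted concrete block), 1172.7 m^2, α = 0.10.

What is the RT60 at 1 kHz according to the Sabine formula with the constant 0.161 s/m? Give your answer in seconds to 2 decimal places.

1.65 s

Equivalent absorption area: A = 15.3*0.27 + 1040*0.66 + 1040*0.10 + 1172.7*0.10 = 911.801 m^2.
Room volume: 9360 m³.
RT60 = 0.161 · V / A = 0.161 × 9360 / 911.801 = 1.65 s.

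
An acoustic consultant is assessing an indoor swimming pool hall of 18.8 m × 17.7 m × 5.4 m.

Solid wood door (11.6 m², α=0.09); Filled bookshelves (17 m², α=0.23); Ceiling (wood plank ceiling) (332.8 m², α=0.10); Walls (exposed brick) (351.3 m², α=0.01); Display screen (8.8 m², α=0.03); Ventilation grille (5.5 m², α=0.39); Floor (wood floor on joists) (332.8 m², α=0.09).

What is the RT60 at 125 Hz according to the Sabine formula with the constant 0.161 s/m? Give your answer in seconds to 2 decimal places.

3.90 s

Equivalent absorption area: A = 11.6*0.09 + 17*0.23 + 332.8*0.10 + 351.3*0.01 + 8.8*0.03 + 5.5*0.39 + 332.8*0.09 = 74.108 m².
Volume V = 18.8 × 17.7 × 5.4 = 1796.904 m³.
T = 0.161 V/A = 0.161·1796.904/74.108 = 3.90 s.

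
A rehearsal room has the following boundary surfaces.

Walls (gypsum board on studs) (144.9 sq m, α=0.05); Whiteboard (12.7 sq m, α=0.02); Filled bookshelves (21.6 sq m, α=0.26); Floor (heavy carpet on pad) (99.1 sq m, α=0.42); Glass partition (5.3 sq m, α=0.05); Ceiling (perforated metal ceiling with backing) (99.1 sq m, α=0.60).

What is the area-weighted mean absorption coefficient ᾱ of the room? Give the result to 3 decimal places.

0.299

Total surface area S = 382.7 sq m.
Σ(Sᵢαᵢ) = 144.9×0.05 + 12.7×0.02 + 21.6×0.26 + 99.1×0.42 + 5.3×0.05 + 99.1×0.60 = 114.462.
ᾱ = 114.462 / 382.7 = 0.299.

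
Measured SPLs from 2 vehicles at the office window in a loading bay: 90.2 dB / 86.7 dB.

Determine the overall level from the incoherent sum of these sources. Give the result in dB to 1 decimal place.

91.8 dB

Sum in the linear (power) domain: Σ 10^(Lᵢ/10) = 10^(90.2/10) + 10^(86.7/10) = 1.515e+09.
L_total = 10·log₁₀(1.515e+09) = 91.8 dB.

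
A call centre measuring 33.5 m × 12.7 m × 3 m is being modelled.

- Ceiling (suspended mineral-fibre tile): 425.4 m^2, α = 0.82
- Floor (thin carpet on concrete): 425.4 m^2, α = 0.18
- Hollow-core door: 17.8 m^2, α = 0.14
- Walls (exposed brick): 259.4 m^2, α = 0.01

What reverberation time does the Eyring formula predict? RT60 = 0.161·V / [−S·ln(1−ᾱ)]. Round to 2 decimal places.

0.38 seconds

Total surface area S = 425.4 + 425.4 + 17.8 + 259.4 = 1128.0 m^2.
Σ(Sᵢαᵢ) = 425.4·0.82 + 425.4·0.18 + 17.8·0.14 + 259.4·0.01 = 430.486.
ᾱ = 430.486 / 1128.0 = 0.3816.
−S·ln(1−ᾱ) = −1128.0 × ln(1 − 0.3816) = 542.139.
V = 33.5 × 12.7 × 3 = 1276.35 m³.
RT60 = 0.161 × 1276.35 / 542.139 = 0.38 s.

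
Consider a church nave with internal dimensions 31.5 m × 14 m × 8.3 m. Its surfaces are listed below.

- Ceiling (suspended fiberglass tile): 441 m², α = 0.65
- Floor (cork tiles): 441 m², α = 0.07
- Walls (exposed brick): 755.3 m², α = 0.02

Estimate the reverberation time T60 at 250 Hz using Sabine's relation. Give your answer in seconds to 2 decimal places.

Summing Sᵢαᵢ: 286.650 + 30.870 + 15.106 → A = 332.626 sabins.
Volume V = 31.5 × 14 × 8.3 = 3660.3 m³.
Sabine: RT60 = 0.161 × 3660.3 / 332.626 = 1.77 s.

1.77 s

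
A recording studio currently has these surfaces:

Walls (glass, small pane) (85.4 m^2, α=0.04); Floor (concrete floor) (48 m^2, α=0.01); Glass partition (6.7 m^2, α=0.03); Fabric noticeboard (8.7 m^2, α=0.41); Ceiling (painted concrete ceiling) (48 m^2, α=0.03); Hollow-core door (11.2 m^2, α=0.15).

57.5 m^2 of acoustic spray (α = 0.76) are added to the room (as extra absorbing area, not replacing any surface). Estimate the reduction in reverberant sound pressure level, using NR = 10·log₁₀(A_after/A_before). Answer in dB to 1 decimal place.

Summing Sᵢαᵢ: 3.416 + 0.480 + 0.201 + 3.567 + 1.440 + 1.680 → A_before = 10.784 sabins.
Treatment contributes 57.5·0.76 = 43.700 sabins.
New total A_after = 54.484 sabins.
Reduction = 10 log₁₀(A_after/A_before) = 10 log₁₀(5.0523) = 7.0 dB.

7.0 dB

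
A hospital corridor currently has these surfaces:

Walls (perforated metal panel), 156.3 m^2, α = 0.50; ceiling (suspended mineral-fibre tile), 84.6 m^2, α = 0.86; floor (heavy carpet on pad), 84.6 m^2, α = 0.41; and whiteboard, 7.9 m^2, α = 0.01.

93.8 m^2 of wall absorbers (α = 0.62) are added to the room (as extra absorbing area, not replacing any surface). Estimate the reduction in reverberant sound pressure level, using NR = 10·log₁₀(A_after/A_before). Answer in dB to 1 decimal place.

A_before = Σ Sᵢαᵢ = 156.3*0.50 + 84.6*0.86 + 84.6*0.41 + 7.9*0.01 = 185.671 sabins.
Added absorption = 93.8 × 0.62 = 58.156 sabins.
A_after = 185.671 + 58.156 = 243.827 sabins.
Reduction = 10 log₁₀(A_after/A_before) = 10 log₁₀(1.3132) = 1.2 dB.

1.2 dB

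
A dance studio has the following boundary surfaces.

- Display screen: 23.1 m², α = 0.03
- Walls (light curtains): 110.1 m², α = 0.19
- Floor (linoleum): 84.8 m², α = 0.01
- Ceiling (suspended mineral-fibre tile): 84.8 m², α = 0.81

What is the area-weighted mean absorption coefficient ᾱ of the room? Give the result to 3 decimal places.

S = Σ Sᵢ = 23.1 + 110.1 + 84.8 + 84.8 = 302.8 m².
Weighted sum Σ Sα = 91.148.
ᾱ = A/S = 0.301.

0.301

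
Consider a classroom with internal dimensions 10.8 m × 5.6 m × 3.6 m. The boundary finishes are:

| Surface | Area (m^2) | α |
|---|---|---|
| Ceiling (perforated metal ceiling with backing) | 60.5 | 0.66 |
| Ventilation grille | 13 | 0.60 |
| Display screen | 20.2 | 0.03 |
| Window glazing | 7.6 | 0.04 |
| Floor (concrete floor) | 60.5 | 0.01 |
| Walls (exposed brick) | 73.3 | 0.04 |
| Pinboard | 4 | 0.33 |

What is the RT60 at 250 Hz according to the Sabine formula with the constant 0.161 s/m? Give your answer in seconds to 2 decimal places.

Summing Sᵢαᵢ: 39.930 + 7.800 + 0.606 + 0.304 + 0.605 + 2.932 + 1.320 → A = 53.497 sabins.
V = 10.8·5.6·3.6 = 217.728 m³.
RT60 = 0.161 · V / A = 0.161 × 217.728 / 53.497 = 0.66 s.

0.66 s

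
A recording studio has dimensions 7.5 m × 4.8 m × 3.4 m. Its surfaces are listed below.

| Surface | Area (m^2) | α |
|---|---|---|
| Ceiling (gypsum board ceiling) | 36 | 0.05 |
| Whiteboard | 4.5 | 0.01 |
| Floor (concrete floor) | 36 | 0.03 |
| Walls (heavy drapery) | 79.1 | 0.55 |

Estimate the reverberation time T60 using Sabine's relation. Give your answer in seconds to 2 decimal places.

Summing Sᵢαᵢ: 1.800 + 0.045 + 1.080 + 43.505 → A = 46.430 sabins.
Room volume: 122.4 m³.
T = 0.161 V/A = 0.161·122.4/46.430 = 0.42 s.

0.42 s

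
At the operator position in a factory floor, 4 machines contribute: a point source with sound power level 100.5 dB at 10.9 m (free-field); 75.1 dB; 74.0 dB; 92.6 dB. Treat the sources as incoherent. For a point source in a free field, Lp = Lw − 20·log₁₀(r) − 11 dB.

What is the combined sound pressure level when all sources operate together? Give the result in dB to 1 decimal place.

Source at 10.9 m: Lp = 100.5 − 20·log₁₀(10.9) − 11 = 68.8 dB.
Converting to relative power and adding: 10^(68.8/10) + 10^(75.1/10) + 10^(74.0/10) + 10^(92.6/10) = 1.885e+09.
Back to dB: 10·log₁₀ Σ = 92.8 dB.

92.8 dB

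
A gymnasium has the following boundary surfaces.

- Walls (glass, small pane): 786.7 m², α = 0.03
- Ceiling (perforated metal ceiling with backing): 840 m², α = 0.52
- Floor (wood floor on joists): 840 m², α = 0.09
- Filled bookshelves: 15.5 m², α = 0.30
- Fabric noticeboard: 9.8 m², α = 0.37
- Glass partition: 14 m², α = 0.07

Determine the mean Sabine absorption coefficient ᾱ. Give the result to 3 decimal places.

S = Σ Sᵢ = 786.7 + 840 + 840 + 15.5 + 9.8 + 14 = 2506.0 m².
Weighted sum Σ Sα = 545.257.
ᾱ = 545.257 / 2506.0 = 0.218.

0.218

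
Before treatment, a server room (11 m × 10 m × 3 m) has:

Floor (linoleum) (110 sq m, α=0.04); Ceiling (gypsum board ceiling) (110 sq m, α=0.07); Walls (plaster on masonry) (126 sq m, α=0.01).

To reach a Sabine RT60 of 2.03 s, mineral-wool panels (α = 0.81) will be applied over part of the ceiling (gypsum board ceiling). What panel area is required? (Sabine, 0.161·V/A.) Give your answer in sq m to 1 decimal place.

A₁ = Σ Sᵢαᵢ = 110×0.04 + 110×0.07 + 126×0.01 = 13.360 sabins.
V = 330 m³. Target absorption A₂ = 0.161 × 330 / 2.03 = 26.172 sabins.
ΔA needed = 26.172 − 13.360 = 12.812 sabins.
Each sq m of panel replacing the ceiling (gypsum board ceiling) adds (0.81 − 0.07) = 0.74 sabins.
Panel area = 12.812 / 0.74 = 17.3 sq m.

17.3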